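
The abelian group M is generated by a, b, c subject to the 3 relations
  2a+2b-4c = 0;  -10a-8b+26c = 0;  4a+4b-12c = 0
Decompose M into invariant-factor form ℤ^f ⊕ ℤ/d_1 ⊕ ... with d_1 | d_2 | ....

Answer: M ≅ ℤ/2 ⊕ ℤ/2 ⊕ ℤ/4

Derivation:
rank_ℚ(R)=3; free=3−3=0
SNF(R) diag = [2, 2, 4] → torsion [2, 2, 4]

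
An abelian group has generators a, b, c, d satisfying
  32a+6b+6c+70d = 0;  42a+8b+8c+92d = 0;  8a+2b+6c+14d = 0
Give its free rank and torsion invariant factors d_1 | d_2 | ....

Answer: M ≅ ℤ^1 ⊕ ℤ/2 ⊕ ℤ/2 ⊕ ℤ/4

Derivation:
rank_ℚ(R)=3; free=4−3=1
SNF(R) diag = [2, 2, 4] → torsion [2, 2, 4]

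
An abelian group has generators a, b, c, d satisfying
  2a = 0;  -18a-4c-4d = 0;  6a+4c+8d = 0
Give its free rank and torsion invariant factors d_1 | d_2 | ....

rank_ℚ(R)=3; free=4−3=1
SNF(R) diag = [2, 4, 4] → torsion [2, 4, 4]

Answer: M ≅ ℤ^1 ⊕ ℤ/2 ⊕ ℤ/4 ⊕ ℤ/4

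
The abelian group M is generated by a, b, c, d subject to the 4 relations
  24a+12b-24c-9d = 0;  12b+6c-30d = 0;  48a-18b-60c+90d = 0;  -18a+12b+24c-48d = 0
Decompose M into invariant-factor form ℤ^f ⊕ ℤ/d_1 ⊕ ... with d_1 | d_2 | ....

Answer: M ≅ ℤ/3 ⊕ ℤ/6 ⊕ ℤ/6 ⊕ ℤ/18

Derivation:
rank_ℚ(R)=4; free=4−4=0
SNF(R) diag = [3, 6, 6, 18] → torsion [3, 6, 6, 18]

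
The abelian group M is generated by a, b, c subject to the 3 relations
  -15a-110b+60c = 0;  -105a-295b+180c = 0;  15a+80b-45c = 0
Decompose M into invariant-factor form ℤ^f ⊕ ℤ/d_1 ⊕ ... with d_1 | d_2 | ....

rank_ℚ(R)=3; free=3−3=0
SNF(R) diag = [5, 15, 15] → torsion [5, 15, 15]

Answer: M ≅ ℤ/5 ⊕ ℤ/15 ⊕ ℤ/15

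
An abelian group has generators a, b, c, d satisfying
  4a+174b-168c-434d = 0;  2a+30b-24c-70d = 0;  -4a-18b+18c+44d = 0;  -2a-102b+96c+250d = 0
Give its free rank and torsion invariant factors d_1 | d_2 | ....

Answer: M ≅ ℤ/2 ⊕ ℤ/6 ⊕ ℤ/18 ⊕ ℤ/36

Derivation:
rank_ℚ(R)=4; free=4−4=0
SNF(R) diag = [2, 6, 18, 36] → torsion [2, 6, 18, 36]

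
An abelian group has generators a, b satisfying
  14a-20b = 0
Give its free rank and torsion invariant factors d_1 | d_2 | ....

rank_ℚ(R)=1; free=2−1=1
SNF(R) diag = [2] → torsion [2]

Answer: M ≅ ℤ^1 ⊕ ℤ/2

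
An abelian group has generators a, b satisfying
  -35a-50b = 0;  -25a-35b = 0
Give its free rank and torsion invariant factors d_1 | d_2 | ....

Answer: M ≅ ℤ/5 ⊕ ℤ/5

Derivation:
rank_ℚ(R)=2; free=2−2=0
SNF(R) diag = [5, 5] → torsion [5, 5]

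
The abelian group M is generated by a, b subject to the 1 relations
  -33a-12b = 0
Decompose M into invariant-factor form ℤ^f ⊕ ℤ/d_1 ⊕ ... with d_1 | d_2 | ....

Answer: M ≅ ℤ^1 ⊕ ℤ/3

Derivation:
rank_ℚ(R)=1; free=2−1=1
SNF(R) diag = [3] → torsion [3]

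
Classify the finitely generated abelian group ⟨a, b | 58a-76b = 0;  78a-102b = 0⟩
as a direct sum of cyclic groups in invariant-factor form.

rank_ℚ(R)=2; free=2−2=0
SNF(R) diag = [2, 6] → torsion [2, 6]

Answer: M ≅ ℤ/2 ⊕ ℤ/6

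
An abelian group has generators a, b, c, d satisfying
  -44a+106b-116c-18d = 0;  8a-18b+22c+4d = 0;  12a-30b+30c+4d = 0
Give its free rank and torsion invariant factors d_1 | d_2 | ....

Answer: M ≅ ℤ^1 ⊕ ℤ/2 ⊕ ℤ/2 ⊕ ℤ/4

Derivation:
rank_ℚ(R)=3; free=4−3=1
SNF(R) diag = [2, 2, 4] → torsion [2, 2, 4]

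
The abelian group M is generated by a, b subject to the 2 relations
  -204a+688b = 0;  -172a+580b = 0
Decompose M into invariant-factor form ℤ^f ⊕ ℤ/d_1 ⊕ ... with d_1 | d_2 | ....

rank_ℚ(R)=2; free=2−2=0
SNF(R) diag = [4, 4] → torsion [4, 4]

Answer: M ≅ ℤ/4 ⊕ ℤ/4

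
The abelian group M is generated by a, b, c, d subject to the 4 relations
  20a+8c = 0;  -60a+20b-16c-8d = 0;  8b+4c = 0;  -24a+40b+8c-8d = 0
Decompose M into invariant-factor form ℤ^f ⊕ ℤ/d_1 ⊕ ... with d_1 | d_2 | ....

Answer: M ≅ ℤ/4 ⊕ ℤ/4 ⊕ ℤ/4 ⊕ ℤ/8

Derivation:
rank_ℚ(R)=4; free=4−4=0
SNF(R) diag = [4, 4, 4, 8] → torsion [4, 4, 4, 8]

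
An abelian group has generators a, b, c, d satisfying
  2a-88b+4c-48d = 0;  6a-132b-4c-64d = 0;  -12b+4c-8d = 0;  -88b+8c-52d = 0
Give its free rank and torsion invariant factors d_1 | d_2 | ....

Answer: M ≅ ℤ/2 ⊕ ℤ/4 ⊕ ℤ/4 ⊕ ℤ/12

Derivation:
rank_ℚ(R)=4; free=4−4=0
SNF(R) diag = [2, 4, 4, 12] → torsion [2, 4, 4, 12]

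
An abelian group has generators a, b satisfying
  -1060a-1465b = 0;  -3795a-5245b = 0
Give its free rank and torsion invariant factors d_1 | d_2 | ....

rank_ℚ(R)=2; free=2−2=0
SNF(R) diag = [5, 5] → torsion [5, 5]

Answer: M ≅ ℤ/5 ⊕ ℤ/5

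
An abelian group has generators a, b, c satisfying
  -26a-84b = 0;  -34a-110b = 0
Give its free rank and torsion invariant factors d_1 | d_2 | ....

rank_ℚ(R)=2; free=3−2=1
SNF(R) diag = [2, 2] → torsion [2, 2]

Answer: M ≅ ℤ^1 ⊕ ℤ/2 ⊕ ℤ/2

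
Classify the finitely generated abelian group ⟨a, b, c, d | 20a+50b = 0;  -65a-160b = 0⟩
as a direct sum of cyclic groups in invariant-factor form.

Answer: M ≅ ℤ^2 ⊕ ℤ/5 ⊕ ℤ/10

Derivation:
rank_ℚ(R)=2; free=4−2=2
SNF(R) diag = [5, 10] → torsion [5, 10]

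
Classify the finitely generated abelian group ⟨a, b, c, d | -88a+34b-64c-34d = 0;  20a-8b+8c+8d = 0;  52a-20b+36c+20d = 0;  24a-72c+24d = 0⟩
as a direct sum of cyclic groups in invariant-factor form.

Answer: M ≅ ℤ/2 ⊕ ℤ/4 ⊕ ℤ/12 ⊕ ℤ/24

Derivation:
rank_ℚ(R)=4; free=4−4=0
SNF(R) diag = [2, 4, 12, 24] → torsion [2, 4, 12, 24]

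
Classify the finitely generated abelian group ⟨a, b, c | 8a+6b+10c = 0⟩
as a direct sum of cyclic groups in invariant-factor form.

rank_ℚ(R)=1; free=3−1=2
SNF(R) diag = [2] → torsion [2]

Answer: M ≅ ℤ^2 ⊕ ℤ/2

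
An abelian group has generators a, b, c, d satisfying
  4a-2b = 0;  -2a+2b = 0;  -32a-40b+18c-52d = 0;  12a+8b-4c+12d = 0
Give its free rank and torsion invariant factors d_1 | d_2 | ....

Answer: M ≅ ℤ/2 ⊕ ℤ/2 ⊕ ℤ/2 ⊕ ℤ/4

Derivation:
rank_ℚ(R)=4; free=4−4=0
SNF(R) diag = [2, 2, 2, 4] → torsion [2, 2, 2, 4]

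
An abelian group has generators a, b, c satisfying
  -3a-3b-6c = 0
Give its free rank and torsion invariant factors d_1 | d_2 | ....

rank_ℚ(R)=1; free=3−1=2
SNF(R) diag = [3] → torsion [3]

Answer: M ≅ ℤ^2 ⊕ ℤ/3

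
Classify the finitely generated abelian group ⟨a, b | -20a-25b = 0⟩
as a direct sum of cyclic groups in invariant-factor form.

rank_ℚ(R)=1; free=2−1=1
SNF(R) diag = [5] → torsion [5]

Answer: M ≅ ℤ^1 ⊕ ℤ/5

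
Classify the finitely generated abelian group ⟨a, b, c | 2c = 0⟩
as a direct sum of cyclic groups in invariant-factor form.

Answer: M ≅ ℤ^2 ⊕ ℤ/2

Derivation:
rank_ℚ(R)=1; free=3−1=2
SNF(R) diag = [2] → torsion [2]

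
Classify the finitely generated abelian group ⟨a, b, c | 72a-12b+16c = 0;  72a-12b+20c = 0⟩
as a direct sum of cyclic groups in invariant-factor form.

rank_ℚ(R)=2; free=3−2=1
SNF(R) diag = [4, 12] → torsion [4, 12]

Answer: M ≅ ℤ^1 ⊕ ℤ/4 ⊕ ℤ/12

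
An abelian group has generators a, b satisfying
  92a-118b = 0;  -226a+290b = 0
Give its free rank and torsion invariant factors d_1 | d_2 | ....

Answer: M ≅ ℤ/2 ⊕ ℤ/6

Derivation:
rank_ℚ(R)=2; free=2−2=0
SNF(R) diag = [2, 6] → torsion [2, 6]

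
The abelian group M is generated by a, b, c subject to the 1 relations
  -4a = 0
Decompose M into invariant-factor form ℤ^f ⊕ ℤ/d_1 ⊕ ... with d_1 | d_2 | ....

Answer: M ≅ ℤ^2 ⊕ ℤ/4

Derivation:
rank_ℚ(R)=1; free=3−1=2
SNF(R) diag = [4] → torsion [4]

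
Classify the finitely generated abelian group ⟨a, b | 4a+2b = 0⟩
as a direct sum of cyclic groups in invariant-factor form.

Answer: M ≅ ℤ^1 ⊕ ℤ/2

Derivation:
rank_ℚ(R)=1; free=2−1=1
SNF(R) diag = [2] → torsion [2]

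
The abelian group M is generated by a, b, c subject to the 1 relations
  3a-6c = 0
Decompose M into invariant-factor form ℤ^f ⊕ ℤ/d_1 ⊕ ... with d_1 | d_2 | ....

rank_ℚ(R)=1; free=3−1=2
SNF(R) diag = [3] → torsion [3]

Answer: M ≅ ℤ^2 ⊕ ℤ/3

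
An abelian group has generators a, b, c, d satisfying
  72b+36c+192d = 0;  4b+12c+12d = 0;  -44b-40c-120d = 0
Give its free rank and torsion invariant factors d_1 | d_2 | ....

rank_ℚ(R)=3; free=4−3=1
SNF(R) diag = [4, 4, 12] → torsion [4, 4, 12]

Answer: M ≅ ℤ^1 ⊕ ℤ/4 ⊕ ℤ/4 ⊕ ℤ/12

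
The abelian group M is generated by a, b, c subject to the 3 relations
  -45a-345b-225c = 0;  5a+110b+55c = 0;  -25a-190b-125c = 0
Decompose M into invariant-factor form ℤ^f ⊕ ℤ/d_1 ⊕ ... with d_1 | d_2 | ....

rank_ℚ(R)=3; free=3−3=0
SNF(R) diag = [5, 15, 30] → torsion [5, 15, 30]

Answer: M ≅ ℤ/5 ⊕ ℤ/15 ⊕ ℤ/30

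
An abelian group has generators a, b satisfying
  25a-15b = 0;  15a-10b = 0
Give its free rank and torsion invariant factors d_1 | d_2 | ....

rank_ℚ(R)=2; free=2−2=0
SNF(R) diag = [5, 5] → torsion [5, 5]

Answer: M ≅ ℤ/5 ⊕ ℤ/5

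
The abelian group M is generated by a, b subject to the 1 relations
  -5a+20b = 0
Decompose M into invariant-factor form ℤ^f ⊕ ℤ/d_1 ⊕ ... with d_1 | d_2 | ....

Answer: M ≅ ℤ^1 ⊕ ℤ/5

Derivation:
rank_ℚ(R)=1; free=2−1=1
SNF(R) diag = [5] → torsion [5]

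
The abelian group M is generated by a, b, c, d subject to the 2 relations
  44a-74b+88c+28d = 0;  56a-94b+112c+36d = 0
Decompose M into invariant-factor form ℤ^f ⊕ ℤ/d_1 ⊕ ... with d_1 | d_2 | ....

Answer: M ≅ ℤ^2 ⊕ ℤ/2 ⊕ ℤ/4

Derivation:
rank_ℚ(R)=2; free=4−2=2
SNF(R) diag = [2, 4] → torsion [2, 4]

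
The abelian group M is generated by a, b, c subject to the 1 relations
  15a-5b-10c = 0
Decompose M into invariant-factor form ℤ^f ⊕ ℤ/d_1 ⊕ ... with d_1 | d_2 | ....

Answer: M ≅ ℤ^2 ⊕ ℤ/5

Derivation:
rank_ℚ(R)=1; free=3−1=2
SNF(R) diag = [5] → torsion [5]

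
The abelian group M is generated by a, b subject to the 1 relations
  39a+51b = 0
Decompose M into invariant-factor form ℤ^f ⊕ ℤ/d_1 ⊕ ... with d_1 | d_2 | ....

Answer: M ≅ ℤ^1 ⊕ ℤ/3

Derivation:
rank_ℚ(R)=1; free=2−1=1
SNF(R) diag = [3] → torsion [3]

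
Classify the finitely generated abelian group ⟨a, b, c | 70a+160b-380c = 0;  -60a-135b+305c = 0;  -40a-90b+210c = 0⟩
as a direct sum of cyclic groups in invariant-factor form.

rank_ℚ(R)=3; free=3−3=0
SNF(R) diag = [5, 10, 20] → torsion [5, 10, 20]

Answer: M ≅ ℤ/5 ⊕ ℤ/10 ⊕ ℤ/20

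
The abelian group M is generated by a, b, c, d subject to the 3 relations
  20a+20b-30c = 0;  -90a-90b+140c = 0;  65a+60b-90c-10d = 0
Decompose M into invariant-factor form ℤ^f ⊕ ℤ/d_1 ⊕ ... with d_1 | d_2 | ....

Answer: M ≅ ℤ^1 ⊕ ℤ/5 ⊕ ℤ/10 ⊕ ℤ/10

Derivation:
rank_ℚ(R)=3; free=4−3=1
SNF(R) diag = [5, 10, 10] → torsion [5, 10, 10]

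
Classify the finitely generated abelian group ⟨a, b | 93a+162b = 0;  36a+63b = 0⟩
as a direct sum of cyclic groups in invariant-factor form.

Answer: M ≅ ℤ/3 ⊕ ℤ/9

Derivation:
rank_ℚ(R)=2; free=2−2=0
SNF(R) diag = [3, 9] → torsion [3, 9]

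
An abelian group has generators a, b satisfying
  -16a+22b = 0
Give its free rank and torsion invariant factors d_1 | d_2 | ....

Answer: M ≅ ℤ^1 ⊕ ℤ/2

Derivation:
rank_ℚ(R)=1; free=2−1=1
SNF(R) diag = [2] → torsion [2]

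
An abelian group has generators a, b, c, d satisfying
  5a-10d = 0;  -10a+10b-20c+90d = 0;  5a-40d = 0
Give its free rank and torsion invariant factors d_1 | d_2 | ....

rank_ℚ(R)=3; free=4−3=1
SNF(R) diag = [5, 10, 30] → torsion [5, 10, 30]

Answer: M ≅ ℤ^1 ⊕ ℤ/5 ⊕ ℤ/10 ⊕ ℤ/30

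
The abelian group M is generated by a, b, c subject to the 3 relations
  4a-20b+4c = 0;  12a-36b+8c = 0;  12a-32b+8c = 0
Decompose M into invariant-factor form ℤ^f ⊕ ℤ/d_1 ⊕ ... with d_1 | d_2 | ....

Answer: M ≅ ℤ/4 ⊕ ℤ/4 ⊕ ℤ/4

Derivation:
rank_ℚ(R)=3; free=3−3=0
SNF(R) diag = [4, 4, 4] → torsion [4, 4, 4]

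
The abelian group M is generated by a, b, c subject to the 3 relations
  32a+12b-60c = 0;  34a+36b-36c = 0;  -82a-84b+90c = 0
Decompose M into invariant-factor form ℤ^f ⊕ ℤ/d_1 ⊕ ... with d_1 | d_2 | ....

rank_ℚ(R)=3; free=3−3=0
SNF(R) diag = [2, 6, 12] → torsion [2, 6, 12]

Answer: M ≅ ℤ/2 ⊕ ℤ/6 ⊕ ℤ/12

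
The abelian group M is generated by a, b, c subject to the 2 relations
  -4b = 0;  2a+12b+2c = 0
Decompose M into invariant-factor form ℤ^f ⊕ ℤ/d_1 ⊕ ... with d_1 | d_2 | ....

Answer: M ≅ ℤ^1 ⊕ ℤ/2 ⊕ ℤ/4

Derivation:
rank_ℚ(R)=2; free=3−2=1
SNF(R) diag = [2, 4] → torsion [2, 4]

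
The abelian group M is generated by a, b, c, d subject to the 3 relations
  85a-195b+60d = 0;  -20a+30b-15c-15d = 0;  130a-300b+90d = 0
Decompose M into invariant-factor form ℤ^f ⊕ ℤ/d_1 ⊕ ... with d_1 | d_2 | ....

Answer: M ≅ ℤ^1 ⊕ ℤ/5 ⊕ ℤ/15 ⊕ ℤ/30

Derivation:
rank_ℚ(R)=3; free=4−3=1
SNF(R) diag = [5, 15, 30] → torsion [5, 15, 30]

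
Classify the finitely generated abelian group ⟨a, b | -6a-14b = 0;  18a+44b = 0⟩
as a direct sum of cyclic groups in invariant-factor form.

rank_ℚ(R)=2; free=2−2=0
SNF(R) diag = [2, 6] → torsion [2, 6]

Answer: M ≅ ℤ/2 ⊕ ℤ/6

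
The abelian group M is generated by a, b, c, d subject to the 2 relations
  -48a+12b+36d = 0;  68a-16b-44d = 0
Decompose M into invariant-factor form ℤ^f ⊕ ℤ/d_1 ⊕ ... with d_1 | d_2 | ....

Answer: M ≅ ℤ^2 ⊕ ℤ/4 ⊕ ℤ/12

Derivation:
rank_ℚ(R)=2; free=4−2=2
SNF(R) diag = [4, 12] → torsion [4, 12]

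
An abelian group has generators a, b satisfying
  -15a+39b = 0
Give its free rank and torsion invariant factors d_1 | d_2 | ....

Answer: M ≅ ℤ^1 ⊕ ℤ/3

Derivation:
rank_ℚ(R)=1; free=2−1=1
SNF(R) diag = [3] → torsion [3]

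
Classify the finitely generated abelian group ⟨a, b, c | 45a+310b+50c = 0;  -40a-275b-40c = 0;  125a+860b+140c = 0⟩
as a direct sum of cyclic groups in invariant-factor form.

rank_ℚ(R)=3; free=3−3=0
SNF(R) diag = [5, 5, 10] → torsion [5, 5, 10]

Answer: M ≅ ℤ/5 ⊕ ℤ/5 ⊕ ℤ/10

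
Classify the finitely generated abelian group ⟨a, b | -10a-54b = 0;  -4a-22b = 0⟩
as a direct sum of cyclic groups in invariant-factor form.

rank_ℚ(R)=2; free=2−2=0
SNF(R) diag = [2, 2] → torsion [2, 2]

Answer: M ≅ ℤ/2 ⊕ ℤ/2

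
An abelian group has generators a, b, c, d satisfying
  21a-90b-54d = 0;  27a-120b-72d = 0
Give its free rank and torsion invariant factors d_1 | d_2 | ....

rank_ℚ(R)=2; free=4−2=2
SNF(R) diag = [3, 6] → torsion [3, 6]

Answer: M ≅ ℤ^2 ⊕ ℤ/3 ⊕ ℤ/6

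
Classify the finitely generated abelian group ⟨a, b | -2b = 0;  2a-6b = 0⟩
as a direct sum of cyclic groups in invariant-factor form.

Answer: M ≅ ℤ/2 ⊕ ℤ/2

Derivation:
rank_ℚ(R)=2; free=2−2=0
SNF(R) diag = [2, 2] → torsion [2, 2]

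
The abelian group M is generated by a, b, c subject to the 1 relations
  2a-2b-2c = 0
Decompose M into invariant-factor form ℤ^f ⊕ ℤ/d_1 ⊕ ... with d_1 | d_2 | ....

rank_ℚ(R)=1; free=3−1=2
SNF(R) diag = [2] → torsion [2]

Answer: M ≅ ℤ^2 ⊕ ℤ/2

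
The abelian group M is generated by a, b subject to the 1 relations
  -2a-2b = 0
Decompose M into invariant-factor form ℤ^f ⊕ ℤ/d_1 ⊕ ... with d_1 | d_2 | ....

Answer: M ≅ ℤ^1 ⊕ ℤ/2

Derivation:
rank_ℚ(R)=1; free=2−1=1
SNF(R) diag = [2] → torsion [2]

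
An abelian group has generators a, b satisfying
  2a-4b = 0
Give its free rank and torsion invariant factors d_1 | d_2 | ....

Answer: M ≅ ℤ^1 ⊕ ℤ/2

Derivation:
rank_ℚ(R)=1; free=2−1=1
SNF(R) diag = [2] → torsion [2]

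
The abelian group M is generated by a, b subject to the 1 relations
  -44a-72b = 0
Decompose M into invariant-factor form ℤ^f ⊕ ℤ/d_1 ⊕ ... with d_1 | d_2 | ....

rank_ℚ(R)=1; free=2−1=1
SNF(R) diag = [4] → torsion [4]

Answer: M ≅ ℤ^1 ⊕ ℤ/4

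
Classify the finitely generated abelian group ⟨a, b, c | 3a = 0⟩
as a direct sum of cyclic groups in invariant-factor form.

rank_ℚ(R)=1; free=3−1=2
SNF(R) diag = [3] → torsion [3]

Answer: M ≅ ℤ^2 ⊕ ℤ/3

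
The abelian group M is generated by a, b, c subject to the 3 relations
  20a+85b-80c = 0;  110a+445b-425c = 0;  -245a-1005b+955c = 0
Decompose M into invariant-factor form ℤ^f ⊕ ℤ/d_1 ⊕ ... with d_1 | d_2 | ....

rank_ℚ(R)=3; free=3−3=0
SNF(R) diag = [5, 5, 15] → torsion [5, 5, 15]

Answer: M ≅ ℤ/5 ⊕ ℤ/5 ⊕ ℤ/15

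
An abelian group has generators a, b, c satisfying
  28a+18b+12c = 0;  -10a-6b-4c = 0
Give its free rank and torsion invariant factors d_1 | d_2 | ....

Answer: M ≅ ℤ^1 ⊕ ℤ/2 ⊕ ℤ/2

Derivation:
rank_ℚ(R)=2; free=3−2=1
SNF(R) diag = [2, 2] → torsion [2, 2]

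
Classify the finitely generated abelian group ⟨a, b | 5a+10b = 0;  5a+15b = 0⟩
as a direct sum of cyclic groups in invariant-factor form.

rank_ℚ(R)=2; free=2−2=0
SNF(R) diag = [5, 5] → torsion [5, 5]

Answer: M ≅ ℤ/5 ⊕ ℤ/5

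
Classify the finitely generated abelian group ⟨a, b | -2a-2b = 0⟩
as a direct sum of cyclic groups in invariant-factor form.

rank_ℚ(R)=1; free=2−1=1
SNF(R) diag = [2] → torsion [2]

Answer: M ≅ ℤ^1 ⊕ ℤ/2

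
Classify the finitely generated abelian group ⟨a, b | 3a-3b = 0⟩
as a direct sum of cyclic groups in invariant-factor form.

Answer: M ≅ ℤ^1 ⊕ ℤ/3

Derivation:
rank_ℚ(R)=1; free=2−1=1
SNF(R) diag = [3] → torsion [3]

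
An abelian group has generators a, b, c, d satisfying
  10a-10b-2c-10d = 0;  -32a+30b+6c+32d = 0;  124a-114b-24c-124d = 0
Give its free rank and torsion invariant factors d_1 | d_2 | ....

Answer: M ≅ ℤ^1 ⊕ ℤ/2 ⊕ ℤ/2 ⊕ ℤ/6

Derivation:
rank_ℚ(R)=3; free=4−3=1
SNF(R) diag = [2, 2, 6] → torsion [2, 2, 6]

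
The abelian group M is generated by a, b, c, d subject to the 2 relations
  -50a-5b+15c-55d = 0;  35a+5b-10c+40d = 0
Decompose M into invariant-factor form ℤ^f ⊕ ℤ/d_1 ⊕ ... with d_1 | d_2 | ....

Answer: M ≅ ℤ^2 ⊕ ℤ/5 ⊕ ℤ/5

Derivation:
rank_ℚ(R)=2; free=4−2=2
SNF(R) diag = [5, 5] → torsion [5, 5]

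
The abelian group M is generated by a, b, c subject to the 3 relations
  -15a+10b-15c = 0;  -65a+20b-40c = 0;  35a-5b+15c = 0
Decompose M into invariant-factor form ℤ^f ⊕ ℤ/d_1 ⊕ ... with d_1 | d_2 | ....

Answer: M ≅ ℤ/5 ⊕ ℤ/5 ⊕ ℤ/5

Derivation:
rank_ℚ(R)=3; free=3−3=0
SNF(R) diag = [5, 5, 5] → torsion [5, 5, 5]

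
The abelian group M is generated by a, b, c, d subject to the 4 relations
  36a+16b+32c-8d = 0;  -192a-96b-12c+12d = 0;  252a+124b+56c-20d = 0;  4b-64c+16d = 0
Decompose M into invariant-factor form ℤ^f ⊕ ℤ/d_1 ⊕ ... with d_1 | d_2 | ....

Answer: M ≅ ℤ/4 ⊕ ℤ/12 ⊕ ℤ/12 ⊕ ℤ/36

Derivation:
rank_ℚ(R)=4; free=4−4=0
SNF(R) diag = [4, 12, 12, 36] → torsion [4, 12, 12, 36]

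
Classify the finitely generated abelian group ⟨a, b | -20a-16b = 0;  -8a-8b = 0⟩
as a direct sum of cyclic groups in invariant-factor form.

rank_ℚ(R)=2; free=2−2=0
SNF(R) diag = [4, 8] → torsion [4, 8]

Answer: M ≅ ℤ/4 ⊕ ℤ/8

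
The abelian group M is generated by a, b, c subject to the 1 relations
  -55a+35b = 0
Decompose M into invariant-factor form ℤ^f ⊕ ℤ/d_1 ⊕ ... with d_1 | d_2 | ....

Answer: M ≅ ℤ^2 ⊕ ℤ/5

Derivation:
rank_ℚ(R)=1; free=3−1=2
SNF(R) diag = [5] → torsion [5]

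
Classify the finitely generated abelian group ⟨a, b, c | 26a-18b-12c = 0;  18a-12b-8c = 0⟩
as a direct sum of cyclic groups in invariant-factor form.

Answer: M ≅ ℤ^1 ⊕ ℤ/2 ⊕ ℤ/2

Derivation:
rank_ℚ(R)=2; free=3−2=1
SNF(R) diag = [2, 2] → torsion [2, 2]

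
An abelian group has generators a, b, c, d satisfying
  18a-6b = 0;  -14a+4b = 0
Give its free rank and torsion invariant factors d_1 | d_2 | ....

Answer: M ≅ ℤ^2 ⊕ ℤ/2 ⊕ ℤ/6

Derivation:
rank_ℚ(R)=2; free=4−2=2
SNF(R) diag = [2, 6] → torsion [2, 6]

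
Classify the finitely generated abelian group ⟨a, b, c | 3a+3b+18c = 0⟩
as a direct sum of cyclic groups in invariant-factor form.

Answer: M ≅ ℤ^2 ⊕ ℤ/3

Derivation:
rank_ℚ(R)=1; free=3−1=2
SNF(R) diag = [3] → torsion [3]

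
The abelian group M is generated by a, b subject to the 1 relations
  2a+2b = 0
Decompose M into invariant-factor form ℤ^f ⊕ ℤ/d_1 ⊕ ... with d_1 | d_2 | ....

rank_ℚ(R)=1; free=2−1=1
SNF(R) diag = [2] → torsion [2]

Answer: M ≅ ℤ^1 ⊕ ℤ/2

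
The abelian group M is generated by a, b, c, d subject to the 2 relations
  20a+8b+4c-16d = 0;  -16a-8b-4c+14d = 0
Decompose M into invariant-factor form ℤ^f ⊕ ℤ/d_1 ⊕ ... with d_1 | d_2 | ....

Answer: M ≅ ℤ^2 ⊕ ℤ/2 ⊕ ℤ/4

Derivation:
rank_ℚ(R)=2; free=4−2=2
SNF(R) diag = [2, 4] → torsion [2, 4]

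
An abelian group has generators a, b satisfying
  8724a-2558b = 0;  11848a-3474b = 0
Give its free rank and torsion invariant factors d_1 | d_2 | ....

Answer: M ≅ ℤ/2 ⊕ ℤ/4

Derivation:
rank_ℚ(R)=2; free=2−2=0
SNF(R) diag = [2, 4] → torsion [2, 4]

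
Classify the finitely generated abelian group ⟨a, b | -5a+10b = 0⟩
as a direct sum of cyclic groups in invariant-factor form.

rank_ℚ(R)=1; free=2−1=1
SNF(R) diag = [5] → torsion [5]

Answer: M ≅ ℤ^1 ⊕ ℤ/5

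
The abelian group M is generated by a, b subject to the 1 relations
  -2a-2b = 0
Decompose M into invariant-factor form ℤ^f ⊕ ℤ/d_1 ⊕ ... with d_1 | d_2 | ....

rank_ℚ(R)=1; free=2−1=1
SNF(R) diag = [2] → torsion [2]

Answer: M ≅ ℤ^1 ⊕ ℤ/2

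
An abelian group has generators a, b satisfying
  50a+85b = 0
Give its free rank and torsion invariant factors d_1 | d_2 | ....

rank_ℚ(R)=1; free=2−1=1
SNF(R) diag = [5] → torsion [5]

Answer: M ≅ ℤ^1 ⊕ ℤ/5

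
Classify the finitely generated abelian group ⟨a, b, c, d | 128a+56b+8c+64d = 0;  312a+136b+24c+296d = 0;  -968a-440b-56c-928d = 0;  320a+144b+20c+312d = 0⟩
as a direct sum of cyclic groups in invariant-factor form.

rank_ℚ(R)=4; free=4−4=0
SNF(R) diag = [4, 8, 24, 72] → torsion [4, 8, 24, 72]

Answer: M ≅ ℤ/4 ⊕ ℤ/8 ⊕ ℤ/24 ⊕ ℤ/72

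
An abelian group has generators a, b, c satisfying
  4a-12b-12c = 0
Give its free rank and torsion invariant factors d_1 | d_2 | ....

rank_ℚ(R)=1; free=3−1=2
SNF(R) diag = [4] → torsion [4]

Answer: M ≅ ℤ^2 ⊕ ℤ/4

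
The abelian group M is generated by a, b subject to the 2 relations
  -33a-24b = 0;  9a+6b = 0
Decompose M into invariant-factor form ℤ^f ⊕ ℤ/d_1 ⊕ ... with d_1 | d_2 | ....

Answer: M ≅ ℤ/3 ⊕ ℤ/6

Derivation:
rank_ℚ(R)=2; free=2−2=0
SNF(R) diag = [3, 6] → torsion [3, 6]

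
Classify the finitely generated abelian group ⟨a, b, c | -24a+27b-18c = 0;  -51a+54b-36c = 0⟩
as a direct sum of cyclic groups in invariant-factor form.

rank_ℚ(R)=2; free=3−2=1
SNF(R) diag = [3, 9] → torsion [3, 9]

Answer: M ≅ ℤ^1 ⊕ ℤ/3 ⊕ ℤ/9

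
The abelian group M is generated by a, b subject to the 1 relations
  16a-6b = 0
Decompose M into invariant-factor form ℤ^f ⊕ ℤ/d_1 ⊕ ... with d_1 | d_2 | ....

rank_ℚ(R)=1; free=2−1=1
SNF(R) diag = [2] → torsion [2]

Answer: M ≅ ℤ^1 ⊕ ℤ/2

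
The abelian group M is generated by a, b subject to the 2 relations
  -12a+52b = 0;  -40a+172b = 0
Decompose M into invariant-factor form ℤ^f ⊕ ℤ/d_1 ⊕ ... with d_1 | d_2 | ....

Answer: M ≅ ℤ/4 ⊕ ℤ/4

Derivation:
rank_ℚ(R)=2; free=2−2=0
SNF(R) diag = [4, 4] → torsion [4, 4]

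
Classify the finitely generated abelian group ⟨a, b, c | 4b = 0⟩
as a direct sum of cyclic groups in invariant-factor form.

Answer: M ≅ ℤ^2 ⊕ ℤ/4

Derivation:
rank_ℚ(R)=1; free=3−1=2
SNF(R) diag = [4] → torsion [4]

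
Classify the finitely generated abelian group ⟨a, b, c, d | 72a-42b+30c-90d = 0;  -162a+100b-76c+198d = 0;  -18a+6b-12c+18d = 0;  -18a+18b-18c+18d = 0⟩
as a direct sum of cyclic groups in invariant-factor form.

Answer: M ≅ ℤ/2 ⊕ ℤ/6 ⊕ ℤ/18 ⊕ ℤ/18

Derivation:
rank_ℚ(R)=4; free=4−4=0
SNF(R) diag = [2, 6, 18, 18] → torsion [2, 6, 18, 18]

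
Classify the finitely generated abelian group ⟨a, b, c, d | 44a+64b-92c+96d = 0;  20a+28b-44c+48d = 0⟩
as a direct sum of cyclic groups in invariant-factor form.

Answer: M ≅ ℤ^2 ⊕ ℤ/4 ⊕ ℤ/12

Derivation:
rank_ℚ(R)=2; free=4−2=2
SNF(R) diag = [4, 12] → torsion [4, 12]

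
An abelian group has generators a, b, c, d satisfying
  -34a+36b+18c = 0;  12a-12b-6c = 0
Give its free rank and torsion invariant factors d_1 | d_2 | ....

Answer: M ≅ ℤ^2 ⊕ ℤ/2 ⊕ ℤ/6

Derivation:
rank_ℚ(R)=2; free=4−2=2
SNF(R) diag = [2, 6] → torsion [2, 6]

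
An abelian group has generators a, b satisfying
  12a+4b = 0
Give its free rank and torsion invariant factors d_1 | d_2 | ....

Answer: M ≅ ℤ^1 ⊕ ℤ/4

Derivation:
rank_ℚ(R)=1; free=2−1=1
SNF(R) diag = [4] → torsion [4]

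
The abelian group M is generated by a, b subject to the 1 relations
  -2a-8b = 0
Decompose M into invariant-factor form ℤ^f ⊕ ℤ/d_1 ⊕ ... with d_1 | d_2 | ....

rank_ℚ(R)=1; free=2−1=1
SNF(R) diag = [2] → torsion [2]

Answer: M ≅ ℤ^1 ⊕ ℤ/2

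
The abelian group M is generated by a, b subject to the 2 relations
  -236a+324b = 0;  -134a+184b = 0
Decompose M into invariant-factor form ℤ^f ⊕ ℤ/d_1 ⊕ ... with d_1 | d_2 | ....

Answer: M ≅ ℤ/2 ⊕ ℤ/4

Derivation:
rank_ℚ(R)=2; free=2−2=0
SNF(R) diag = [2, 4] → torsion [2, 4]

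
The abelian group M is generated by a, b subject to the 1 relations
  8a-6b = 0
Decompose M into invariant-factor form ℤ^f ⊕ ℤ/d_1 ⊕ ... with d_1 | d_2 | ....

Answer: M ≅ ℤ^1 ⊕ ℤ/2

Derivation:
rank_ℚ(R)=1; free=2−1=1
SNF(R) diag = [2] → torsion [2]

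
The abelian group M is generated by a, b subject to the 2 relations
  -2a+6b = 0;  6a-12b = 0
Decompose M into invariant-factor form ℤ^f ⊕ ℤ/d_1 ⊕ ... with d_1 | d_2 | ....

rank_ℚ(R)=2; free=2−2=0
SNF(R) diag = [2, 6] → torsion [2, 6]

Answer: M ≅ ℤ/2 ⊕ ℤ/6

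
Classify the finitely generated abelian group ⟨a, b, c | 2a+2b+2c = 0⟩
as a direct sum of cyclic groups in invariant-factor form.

rank_ℚ(R)=1; free=3−1=2
SNF(R) diag = [2] → torsion [2]

Answer: M ≅ ℤ^2 ⊕ ℤ/2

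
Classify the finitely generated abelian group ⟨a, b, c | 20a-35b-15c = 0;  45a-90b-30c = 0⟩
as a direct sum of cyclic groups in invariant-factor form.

rank_ℚ(R)=2; free=3−2=1
SNF(R) diag = [5, 15] → torsion [5, 15]

Answer: M ≅ ℤ^1 ⊕ ℤ/5 ⊕ ℤ/15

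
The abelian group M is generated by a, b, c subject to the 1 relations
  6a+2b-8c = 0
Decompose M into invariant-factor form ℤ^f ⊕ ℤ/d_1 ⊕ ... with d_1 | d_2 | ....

Answer: M ≅ ℤ^2 ⊕ ℤ/2

Derivation:
rank_ℚ(R)=1; free=3−1=2
SNF(R) diag = [2] → torsion [2]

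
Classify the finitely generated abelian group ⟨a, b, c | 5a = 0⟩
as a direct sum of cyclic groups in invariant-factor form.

Answer: M ≅ ℤ^2 ⊕ ℤ/5

Derivation:
rank_ℚ(R)=1; free=3−1=2
SNF(R) diag = [5] → torsion [5]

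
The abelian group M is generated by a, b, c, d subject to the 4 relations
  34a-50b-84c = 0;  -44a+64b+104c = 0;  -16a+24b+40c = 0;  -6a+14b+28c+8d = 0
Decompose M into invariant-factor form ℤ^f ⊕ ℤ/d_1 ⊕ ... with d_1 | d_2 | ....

rank_ℚ(R)=4; free=4−4=0
SNF(R) diag = [2, 4, 8, 8] → torsion [2, 4, 8, 8]

Answer: M ≅ ℤ/2 ⊕ ℤ/4 ⊕ ℤ/8 ⊕ ℤ/8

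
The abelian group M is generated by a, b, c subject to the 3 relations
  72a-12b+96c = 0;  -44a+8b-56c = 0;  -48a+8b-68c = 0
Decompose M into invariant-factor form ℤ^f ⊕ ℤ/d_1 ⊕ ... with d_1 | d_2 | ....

rank_ℚ(R)=3; free=3−3=0
SNF(R) diag = [4, 4, 12] → torsion [4, 4, 12]

Answer: M ≅ ℤ/4 ⊕ ℤ/4 ⊕ ℤ/12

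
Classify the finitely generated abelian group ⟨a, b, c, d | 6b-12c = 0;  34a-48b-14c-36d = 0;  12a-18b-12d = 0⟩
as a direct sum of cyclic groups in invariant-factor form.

rank_ℚ(R)=3; free=4−3=1
SNF(R) diag = [2, 6, 12] → torsion [2, 6, 12]

Answer: M ≅ ℤ^1 ⊕ ℤ/2 ⊕ ℤ/6 ⊕ ℤ/12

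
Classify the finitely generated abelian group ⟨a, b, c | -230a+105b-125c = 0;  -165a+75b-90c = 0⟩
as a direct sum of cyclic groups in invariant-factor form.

rank_ℚ(R)=2; free=3−2=1
SNF(R) diag = [5, 15] → torsion [5, 15]

Answer: M ≅ ℤ^1 ⊕ ℤ/5 ⊕ ℤ/15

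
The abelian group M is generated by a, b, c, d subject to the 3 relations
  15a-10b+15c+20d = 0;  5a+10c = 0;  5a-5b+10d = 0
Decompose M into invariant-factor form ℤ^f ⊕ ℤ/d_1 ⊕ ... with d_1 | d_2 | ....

rank_ℚ(R)=3; free=4−3=1
SNF(R) diag = [5, 5, 5] → torsion [5, 5, 5]

Answer: M ≅ ℤ^1 ⊕ ℤ/5 ⊕ ℤ/5 ⊕ ℤ/5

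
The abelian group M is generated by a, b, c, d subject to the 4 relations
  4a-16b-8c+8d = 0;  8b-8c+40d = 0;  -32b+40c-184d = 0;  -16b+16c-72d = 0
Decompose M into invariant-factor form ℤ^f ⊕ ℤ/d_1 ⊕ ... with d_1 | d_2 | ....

rank_ℚ(R)=4; free=4−4=0
SNF(R) diag = [4, 8, 8, 8] → torsion [4, 8, 8, 8]

Answer: M ≅ ℤ/4 ⊕ ℤ/8 ⊕ ℤ/8 ⊕ ℤ/8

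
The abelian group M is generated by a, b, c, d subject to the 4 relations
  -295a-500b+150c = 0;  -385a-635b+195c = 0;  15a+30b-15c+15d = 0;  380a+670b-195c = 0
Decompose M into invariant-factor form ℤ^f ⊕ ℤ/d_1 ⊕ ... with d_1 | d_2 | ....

rank_ℚ(R)=4; free=4−4=0
SNF(R) diag = [5, 15, 15, 45] → torsion [5, 15, 15, 45]

Answer: M ≅ ℤ/5 ⊕ ℤ/15 ⊕ ℤ/15 ⊕ ℤ/45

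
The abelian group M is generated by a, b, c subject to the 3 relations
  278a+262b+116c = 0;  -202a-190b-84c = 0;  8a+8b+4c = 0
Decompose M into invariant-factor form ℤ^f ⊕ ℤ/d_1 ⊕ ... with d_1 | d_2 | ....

rank_ℚ(R)=3; free=3−3=0
SNF(R) diag = [2, 4, 4] → torsion [2, 4, 4]

Answer: M ≅ ℤ/2 ⊕ ℤ/4 ⊕ ℤ/4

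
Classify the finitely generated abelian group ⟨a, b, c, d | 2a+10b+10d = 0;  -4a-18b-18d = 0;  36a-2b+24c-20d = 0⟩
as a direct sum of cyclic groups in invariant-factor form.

Answer: M ≅ ℤ^1 ⊕ ℤ/2 ⊕ ℤ/2 ⊕ ℤ/6

Derivation:
rank_ℚ(R)=3; free=4−3=1
SNF(R) diag = [2, 2, 6] → torsion [2, 2, 6]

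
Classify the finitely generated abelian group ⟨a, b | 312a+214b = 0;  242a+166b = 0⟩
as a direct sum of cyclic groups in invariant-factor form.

Answer: M ≅ ℤ/2 ⊕ ℤ/2

Derivation:
rank_ℚ(R)=2; free=2−2=0
SNF(R) diag = [2, 2] → torsion [2, 2]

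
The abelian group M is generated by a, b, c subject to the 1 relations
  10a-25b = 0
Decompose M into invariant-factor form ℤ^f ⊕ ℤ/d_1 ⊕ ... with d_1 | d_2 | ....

rank_ℚ(R)=1; free=3−1=2
SNF(R) diag = [5] → torsion [5]

Answer: M ≅ ℤ^2 ⊕ ℤ/5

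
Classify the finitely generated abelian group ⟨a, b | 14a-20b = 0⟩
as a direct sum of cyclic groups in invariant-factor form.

Answer: M ≅ ℤ^1 ⊕ ℤ/2

Derivation:
rank_ℚ(R)=1; free=2−1=1
SNF(R) diag = [2] → torsion [2]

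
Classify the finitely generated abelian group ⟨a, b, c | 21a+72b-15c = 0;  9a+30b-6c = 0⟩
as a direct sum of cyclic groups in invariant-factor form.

rank_ℚ(R)=2; free=3−2=1
SNF(R) diag = [3, 3] → torsion [3, 3]

Answer: M ≅ ℤ^1 ⊕ ℤ/3 ⊕ ℤ/3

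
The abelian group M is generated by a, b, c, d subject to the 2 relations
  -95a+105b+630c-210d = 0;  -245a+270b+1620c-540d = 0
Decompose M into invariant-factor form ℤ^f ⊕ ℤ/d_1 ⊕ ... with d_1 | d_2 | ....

rank_ℚ(R)=2; free=4−2=2
SNF(R) diag = [5, 15] → torsion [5, 15]

Answer: M ≅ ℤ^2 ⊕ ℤ/5 ⊕ ℤ/15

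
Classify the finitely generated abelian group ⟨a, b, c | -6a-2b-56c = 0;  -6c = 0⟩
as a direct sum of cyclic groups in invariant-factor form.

rank_ℚ(R)=2; free=3−2=1
SNF(R) diag = [2, 6] → torsion [2, 6]

Answer: M ≅ ℤ^1 ⊕ ℤ/2 ⊕ ℤ/6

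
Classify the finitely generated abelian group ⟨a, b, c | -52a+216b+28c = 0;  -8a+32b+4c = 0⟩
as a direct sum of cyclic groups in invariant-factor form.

rank_ℚ(R)=2; free=3−2=1
SNF(R) diag = [4, 4] → torsion [4, 4]

Answer: M ≅ ℤ^1 ⊕ ℤ/4 ⊕ ℤ/4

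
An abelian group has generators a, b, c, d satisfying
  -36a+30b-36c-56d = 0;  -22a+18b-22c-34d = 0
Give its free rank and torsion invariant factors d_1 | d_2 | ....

rank_ℚ(R)=2; free=4−2=2
SNF(R) diag = [2, 2] → torsion [2, 2]

Answer: M ≅ ℤ^2 ⊕ ℤ/2 ⊕ ℤ/2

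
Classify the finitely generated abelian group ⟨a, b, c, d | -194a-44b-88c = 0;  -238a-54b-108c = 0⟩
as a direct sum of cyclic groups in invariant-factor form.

rank_ℚ(R)=2; free=4−2=2
SNF(R) diag = [2, 2] → torsion [2, 2]

Answer: M ≅ ℤ^2 ⊕ ℤ/2 ⊕ ℤ/2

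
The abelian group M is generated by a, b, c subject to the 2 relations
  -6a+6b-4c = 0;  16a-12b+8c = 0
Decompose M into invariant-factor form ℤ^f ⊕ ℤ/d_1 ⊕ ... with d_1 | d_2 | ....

Answer: M ≅ ℤ^1 ⊕ ℤ/2 ⊕ ℤ/4

Derivation:
rank_ℚ(R)=2; free=3−2=1
SNF(R) diag = [2, 4] → torsion [2, 4]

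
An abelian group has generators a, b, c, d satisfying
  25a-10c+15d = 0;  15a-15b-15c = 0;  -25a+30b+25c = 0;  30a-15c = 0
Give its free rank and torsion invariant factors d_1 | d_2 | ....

Answer: M ≅ ℤ/5 ⊕ ℤ/15 ⊕ ℤ/15 ⊕ ℤ/15

Derivation:
rank_ℚ(R)=4; free=4−4=0
SNF(R) diag = [5, 15, 15, 15] → torsion [5, 15, 15, 15]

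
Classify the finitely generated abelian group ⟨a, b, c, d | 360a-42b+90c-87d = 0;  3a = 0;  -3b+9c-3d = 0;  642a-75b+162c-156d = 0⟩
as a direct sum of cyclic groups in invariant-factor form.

Answer: M ≅ ℤ/3 ⊕ ℤ/3 ⊕ ℤ/9 ⊕ ℤ/9

Derivation:
rank_ℚ(R)=4; free=4−4=0
SNF(R) diag = [3, 3, 9, 9] → torsion [3, 3, 9, 9]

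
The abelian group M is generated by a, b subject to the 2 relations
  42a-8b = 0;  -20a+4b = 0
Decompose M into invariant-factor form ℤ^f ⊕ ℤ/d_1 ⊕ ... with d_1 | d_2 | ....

Answer: M ≅ ℤ/2 ⊕ ℤ/4

Derivation:
rank_ℚ(R)=2; free=2−2=0
SNF(R) diag = [2, 4] → torsion [2, 4]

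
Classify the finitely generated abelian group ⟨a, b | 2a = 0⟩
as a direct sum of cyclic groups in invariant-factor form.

Answer: M ≅ ℤ^1 ⊕ ℤ/2

Derivation:
rank_ℚ(R)=1; free=2−1=1
SNF(R) diag = [2] → torsion [2]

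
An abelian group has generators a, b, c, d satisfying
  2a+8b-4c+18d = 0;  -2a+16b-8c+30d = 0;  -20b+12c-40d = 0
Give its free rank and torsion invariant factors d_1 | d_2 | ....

Answer: M ≅ ℤ^1 ⊕ ℤ/2 ⊕ ℤ/4 ⊕ ℤ/12

Derivation:
rank_ℚ(R)=3; free=4−3=1
SNF(R) diag = [2, 4, 12] → torsion [2, 4, 12]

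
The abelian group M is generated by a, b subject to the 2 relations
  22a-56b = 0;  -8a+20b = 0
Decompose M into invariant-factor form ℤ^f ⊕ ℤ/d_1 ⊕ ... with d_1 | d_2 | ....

rank_ℚ(R)=2; free=2−2=0
SNF(R) diag = [2, 4] → torsion [2, 4]

Answer: M ≅ ℤ/2 ⊕ ℤ/4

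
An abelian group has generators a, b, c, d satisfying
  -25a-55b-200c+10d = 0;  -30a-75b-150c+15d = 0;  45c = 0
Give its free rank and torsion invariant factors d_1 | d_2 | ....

rank_ℚ(R)=3; free=4−3=1
SNF(R) diag = [5, 15, 45] → torsion [5, 15, 45]

Answer: M ≅ ℤ^1 ⊕ ℤ/5 ⊕ ℤ/15 ⊕ ℤ/45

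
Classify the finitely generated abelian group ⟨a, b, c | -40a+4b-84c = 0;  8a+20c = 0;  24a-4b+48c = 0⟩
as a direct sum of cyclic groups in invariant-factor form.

rank_ℚ(R)=3; free=3−3=0
SNF(R) diag = [4, 4, 8] → torsion [4, 4, 8]

Answer: M ≅ ℤ/4 ⊕ ℤ/4 ⊕ ℤ/8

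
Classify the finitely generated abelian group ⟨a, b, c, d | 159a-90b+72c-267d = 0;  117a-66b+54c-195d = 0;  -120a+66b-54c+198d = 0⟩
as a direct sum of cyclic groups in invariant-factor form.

Answer: M ≅ ℤ^1 ⊕ ℤ/3 ⊕ ℤ/6 ⊕ ℤ/18

Derivation:
rank_ℚ(R)=3; free=4−3=1
SNF(R) diag = [3, 6, 18] → torsion [3, 6, 18]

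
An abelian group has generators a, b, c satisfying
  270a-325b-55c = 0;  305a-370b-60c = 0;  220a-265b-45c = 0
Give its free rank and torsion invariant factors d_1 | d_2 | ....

rank_ℚ(R)=3; free=3−3=0
SNF(R) diag = [5, 5, 10] → torsion [5, 5, 10]

Answer: M ≅ ℤ/5 ⊕ ℤ/5 ⊕ ℤ/10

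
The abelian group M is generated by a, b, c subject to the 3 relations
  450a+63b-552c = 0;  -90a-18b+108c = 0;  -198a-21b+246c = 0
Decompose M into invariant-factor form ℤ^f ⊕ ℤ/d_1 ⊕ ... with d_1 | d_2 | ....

Answer: M ≅ ℤ/3 ⊕ ℤ/6 ⊕ ℤ/18

Derivation:
rank_ℚ(R)=3; free=3−3=0
SNF(R) diag = [3, 6, 18] → torsion [3, 6, 18]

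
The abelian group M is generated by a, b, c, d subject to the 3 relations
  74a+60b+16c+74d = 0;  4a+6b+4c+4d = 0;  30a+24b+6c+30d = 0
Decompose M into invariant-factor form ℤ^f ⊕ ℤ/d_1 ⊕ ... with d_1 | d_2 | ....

Answer: M ≅ ℤ^1 ⊕ ℤ/2 ⊕ ℤ/2 ⊕ ℤ/6

Derivation:
rank_ℚ(R)=3; free=4−3=1
SNF(R) diag = [2, 2, 6] → torsion [2, 2, 6]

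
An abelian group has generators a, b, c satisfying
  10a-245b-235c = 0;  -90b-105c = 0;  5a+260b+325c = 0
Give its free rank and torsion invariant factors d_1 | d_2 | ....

Answer: M ≅ ℤ/5 ⊕ ℤ/15 ⊕ ℤ/45

Derivation:
rank_ℚ(R)=3; free=3−3=0
SNF(R) diag = [5, 15, 45] → torsion [5, 15, 45]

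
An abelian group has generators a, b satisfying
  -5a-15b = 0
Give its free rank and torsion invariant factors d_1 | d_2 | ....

Answer: M ≅ ℤ^1 ⊕ ℤ/5

Derivation:
rank_ℚ(R)=1; free=2−1=1
SNF(R) diag = [5] → torsion [5]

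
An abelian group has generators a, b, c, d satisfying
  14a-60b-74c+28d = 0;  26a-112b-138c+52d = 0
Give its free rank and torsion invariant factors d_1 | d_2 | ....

Answer: M ≅ ℤ^2 ⊕ ℤ/2 ⊕ ℤ/4

Derivation:
rank_ℚ(R)=2; free=4−2=2
SNF(R) diag = [2, 4] → torsion [2, 4]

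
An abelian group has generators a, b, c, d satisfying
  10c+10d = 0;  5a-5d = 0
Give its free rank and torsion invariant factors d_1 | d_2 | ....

Answer: M ≅ ℤ^2 ⊕ ℤ/5 ⊕ ℤ/10

Derivation:
rank_ℚ(R)=2; free=4−2=2
SNF(R) diag = [5, 10] → torsion [5, 10]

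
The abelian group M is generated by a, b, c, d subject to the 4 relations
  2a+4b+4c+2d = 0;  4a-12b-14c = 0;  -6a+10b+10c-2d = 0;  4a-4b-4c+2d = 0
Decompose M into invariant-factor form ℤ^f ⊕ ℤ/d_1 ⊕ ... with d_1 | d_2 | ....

Answer: M ≅ ℤ/2 ⊕ ℤ/2 ⊕ ℤ/2 ⊕ ℤ/2

Derivation:
rank_ℚ(R)=4; free=4−4=0
SNF(R) diag = [2, 2, 2, 2] → torsion [2, 2, 2, 2]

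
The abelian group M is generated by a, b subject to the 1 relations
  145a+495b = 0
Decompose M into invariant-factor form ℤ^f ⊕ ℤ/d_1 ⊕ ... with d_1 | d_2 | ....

Answer: M ≅ ℤ^1 ⊕ ℤ/5

Derivation:
rank_ℚ(R)=1; free=2−1=1
SNF(R) diag = [5] → torsion [5]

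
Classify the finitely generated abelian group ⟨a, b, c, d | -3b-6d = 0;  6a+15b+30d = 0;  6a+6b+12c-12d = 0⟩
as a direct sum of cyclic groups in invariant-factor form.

rank_ℚ(R)=3; free=4−3=1
SNF(R) diag = [3, 6, 12] → torsion [3, 6, 12]

Answer: M ≅ ℤ^1 ⊕ ℤ/3 ⊕ ℤ/6 ⊕ ℤ/12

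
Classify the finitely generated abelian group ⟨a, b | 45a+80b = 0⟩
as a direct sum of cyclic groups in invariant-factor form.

Answer: M ≅ ℤ^1 ⊕ ℤ/5

Derivation:
rank_ℚ(R)=1; free=2−1=1
SNF(R) diag = [5] → torsion [5]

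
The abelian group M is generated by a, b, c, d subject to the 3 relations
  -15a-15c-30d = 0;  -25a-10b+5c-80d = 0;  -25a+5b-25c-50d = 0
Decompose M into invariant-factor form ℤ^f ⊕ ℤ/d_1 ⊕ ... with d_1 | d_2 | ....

Answer: M ≅ ℤ^1 ⊕ ℤ/5 ⊕ ℤ/15 ⊕ ℤ/30

Derivation:
rank_ℚ(R)=3; free=4−3=1
SNF(R) diag = [5, 15, 30] → torsion [5, 15, 30]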